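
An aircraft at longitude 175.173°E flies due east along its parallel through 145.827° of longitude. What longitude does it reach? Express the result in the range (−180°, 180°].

Start at +175.173°; shift +145.827° → +321.000°.
+321.000° lies outside (−180°, 180°]; subtract 360° → -39.000°.

39.000°W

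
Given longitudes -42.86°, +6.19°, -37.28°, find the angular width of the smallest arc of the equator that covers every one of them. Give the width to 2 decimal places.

49.05°

Sort the longitudes: -42.86°, -37.28°, +6.19°.
Eastward gaps between consecutive values (wrapping around): 5.58°, 43.47°, 310.95°.
Largest gap = 310.95° ⇒ minimal covering band is its complement: 360° − 310.95° = 49.05°.
Band runs from -42.86° eastward to +6.19°.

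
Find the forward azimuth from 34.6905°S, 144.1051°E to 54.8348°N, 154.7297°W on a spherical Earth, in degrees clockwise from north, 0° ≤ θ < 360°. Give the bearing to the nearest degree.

Δλ = -154.7297 − 144.1051 = -298.8348°; wrapped into (−180°, 180°]: 61.1652°.
θ = atan2( sin Δλ · cos φ₂ , cos φ₁ · sin φ₂ − sin φ₁ · cos φ₂ · cos Δλ )
  = atan2(0.50453, 0.83026) = 31.286° → normalised to [0°, 360°): 31.286°.

31°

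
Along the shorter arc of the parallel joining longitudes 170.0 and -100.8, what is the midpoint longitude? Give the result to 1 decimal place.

Signed shortest Δλ from +170.0° to -100.8° is +89.2°.
Midpoint longitude = +170.0° + (+89.2°)/2 = +170.0° + 44.6° = +214.6°.
Normalise into (−180°, 180°]: -145.4°.
(The naïve average (+170.0 + -100.8)/2 = 34.6° is on the wrong side of the globe.)

-145.4°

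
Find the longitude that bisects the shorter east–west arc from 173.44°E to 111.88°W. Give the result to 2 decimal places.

Signed shortest Δλ from +173.44° to -111.88° is +74.68°.
Midpoint longitude = +173.44° + (+74.68°)/2 = +173.44° + 37.34° = +210.78°.
Normalise into (−180°, 180°]: -149.22°.
(The naïve average (+173.44 + -111.88)/2 = 30.78° is on the wrong side of the globe.)

149.22°W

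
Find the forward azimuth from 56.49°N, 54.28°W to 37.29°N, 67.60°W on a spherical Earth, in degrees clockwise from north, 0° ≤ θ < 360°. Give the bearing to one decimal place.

210.5°

Δλ = -67.60 − -54.28 = -13.32°.
θ = atan2( sin Δλ · cos φ₂ , cos φ₁ · sin φ₂ − sin φ₁ · cos φ₂ · cos Δλ )
  = atan2(-0.18329, -0.31102) = -149.488° → normalised to [0°, 360°): 210.512°.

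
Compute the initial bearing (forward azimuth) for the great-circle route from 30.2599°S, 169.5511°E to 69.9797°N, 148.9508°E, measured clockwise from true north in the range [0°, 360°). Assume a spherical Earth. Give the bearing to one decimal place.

352.9°

Δλ = 148.9508 − 169.5511 = -20.6003°.
θ = atan2( sin Δλ · cos φ₂ , cos φ₁ · sin φ₂ − sin φ₁ · cos φ₂ · cos Δλ )
  = atan2(-0.12046, 0.97304) = -7.057° → normalised to [0°, 360°): 352.943°.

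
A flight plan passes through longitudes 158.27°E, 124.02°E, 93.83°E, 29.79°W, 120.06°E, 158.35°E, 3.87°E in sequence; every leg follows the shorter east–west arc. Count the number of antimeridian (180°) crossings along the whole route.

0

Leg 1: +158.27° → +124.02°, shortest Δλ = -34.25° (west) — does not cross 180°.
Leg 2: +124.02° → +93.83°, shortest Δλ = -30.19° (west) — does not cross 180°.
Leg 3: +93.83° → -29.79°, shortest Δλ = -123.62° (west) — does not cross 180°.
Leg 4: -29.79° → +120.06°, shortest Δλ = 149.85° (east) — does not cross 180°.
Leg 5: +120.06° → +158.35°, shortest Δλ = 38.29° (east) — does not cross 180°.
Leg 6: +158.35° → +3.87°, shortest Δλ = -154.48° (west) — does not cross 180°.
Total crossings: 0.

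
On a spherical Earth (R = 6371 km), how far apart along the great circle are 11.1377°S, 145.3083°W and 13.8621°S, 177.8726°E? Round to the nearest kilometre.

4005 km

Δλ = 177.8726 − -145.3083 = 323.1809°; wrapped into (−180°, 180°]: -36.8191°.
Δφ = -13.8621 − -11.1377 = -2.7244°.
a = sin²(Δφ/2) + cos φ₁ · cos φ₂ · sin²(Δλ/2) = 0.095571.
c = 2·atan2(√a, √(1−a)) = 0.62859 rad → d = 6371·c ≈ 4004.74 km.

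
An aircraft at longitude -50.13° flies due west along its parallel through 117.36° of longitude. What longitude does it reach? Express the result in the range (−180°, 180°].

-167.49°

Start at -50.13°; shift −117.36° → -167.49°.
-167.49° already lies in (−180°, 180°].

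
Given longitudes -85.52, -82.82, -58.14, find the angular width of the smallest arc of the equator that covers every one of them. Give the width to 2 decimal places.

Sort the longitudes: -85.52°, -82.82°, -58.14°.
Eastward gaps between consecutive values (wrapping around): 2.70°, 24.68°, 332.62°.
Largest gap = 332.62° ⇒ minimal covering band is its complement: 360° − 332.62° = 27.38°.
Band runs from -85.52° eastward to -58.14°.

27.38°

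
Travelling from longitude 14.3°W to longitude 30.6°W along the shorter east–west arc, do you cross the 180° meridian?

Signed shortest Δλ = ((-30.6 − -14.3 + 180) mod 360) − 180 = -16.3°.
Going west by 16.3° from -14.3° reaches -30.6° without touching 180°.

No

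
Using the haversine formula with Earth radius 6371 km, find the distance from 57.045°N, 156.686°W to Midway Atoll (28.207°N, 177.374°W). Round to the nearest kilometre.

3594 km

Δλ = -177.374 − -156.686 = -20.688°.
Δφ = 28.207 − 57.045 = -28.838°.
a = sin²(Δφ/2) + cos φ₁ · cos φ₂ · sin²(Δλ/2) = 0.077462.
c = 2·atan2(√a, √(1−a)) = 0.56409 rad → d = 6371·c ≈ 3593.82 km.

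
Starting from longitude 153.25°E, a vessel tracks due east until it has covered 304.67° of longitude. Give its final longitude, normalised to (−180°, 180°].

97.92°E

Start at +153.25°; shift +304.67° → +457.92°.
+457.92° lies outside (−180°, 180°]; subtract 360° → +97.92°.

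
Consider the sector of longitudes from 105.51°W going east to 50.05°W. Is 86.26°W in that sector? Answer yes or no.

Yes

Band width going east from -105.51° to -50.05°: ((-50.05 − -105.51) mod 360) = 55.46°.
Offset of -86.26° east of the west edge: ((-86.26 − -105.51) mod 360) = 19.25°.
19.25° ≤ 55.46° ⇒ inside.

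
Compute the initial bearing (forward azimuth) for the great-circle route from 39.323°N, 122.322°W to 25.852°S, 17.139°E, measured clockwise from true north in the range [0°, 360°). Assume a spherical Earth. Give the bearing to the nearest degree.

Δλ = 17.139 − -122.322 = 139.461°.
θ = atan2( sin Δλ · cos φ₂ , cos φ₁ · sin φ₂ − sin φ₁ · cos φ₂ · cos Δλ )
  = atan2(0.58492, 0.09607) = 80.673° → normalised to [0°, 360°): 80.673°.

81°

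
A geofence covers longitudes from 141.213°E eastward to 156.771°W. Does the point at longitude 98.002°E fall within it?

Band width going east from +141.213° to -156.771°: ((-156.771 − 141.213) mod 360) = 62.016°.
Offset of +98.002° east of the west edge: ((98.002 − 141.213) mod 360) = 316.789°.
316.789° > 62.016° ⇒ outside.

No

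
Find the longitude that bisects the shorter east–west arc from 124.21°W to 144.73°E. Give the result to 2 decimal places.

169.74°W

Signed shortest Δλ from -124.21° to +144.73° is -91.06°.
Midpoint longitude = -124.21° + (-91.06°)/2 = -124.21° − 45.53° = -169.74°.
(The naïve average (-124.21 + +144.73)/2 = 10.26° is on the wrong side of the globe.)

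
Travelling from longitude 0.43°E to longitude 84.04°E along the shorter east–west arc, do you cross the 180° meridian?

No

Signed shortest Δλ = ((84.04 − 0.43 + 180) mod 360) − 180 = 83.61°.
Going east by 83.61° from +0.43° reaches +84.04° without touching 180°.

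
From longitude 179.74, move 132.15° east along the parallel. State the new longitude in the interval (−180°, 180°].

Start at +179.74°; shift +132.15° → +311.89°.
+311.89° lies outside (−180°, 180°]; subtract 360° → -48.11°.

-48.11°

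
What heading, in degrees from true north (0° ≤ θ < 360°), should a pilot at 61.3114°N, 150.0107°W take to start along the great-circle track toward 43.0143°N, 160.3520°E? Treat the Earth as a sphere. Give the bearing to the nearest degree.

Δλ = 160.3520 − -150.0107 = 310.3627°; wrapped into (−180°, 180°]: -49.6373°.
θ = atan2( sin Δλ · cos φ₂ , cos φ₁ · sin φ₂ − sin φ₁ · cos φ₂ · cos Δλ )
  = atan2(-0.55713, -0.08792) = -98.968° → normalised to [0°, 360°): 261.032°.

261°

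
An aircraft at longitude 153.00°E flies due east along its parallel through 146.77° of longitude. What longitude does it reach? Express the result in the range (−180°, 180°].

60.23°W

Start at +153.00°; shift +146.77° → +299.77°.
+299.77° lies outside (−180°, 180°]; subtract 360° → -60.23°.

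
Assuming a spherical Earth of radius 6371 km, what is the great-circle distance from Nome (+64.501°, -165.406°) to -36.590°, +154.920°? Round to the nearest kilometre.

11762 km

Δλ = 154.920 − -165.406 = 320.326°; wrapped into (−180°, 180°]: -39.674°.
Δφ = -36.590 − 64.501 = -101.091°.
a = sin²(Δφ/2) + cos φ₁ · cos φ₂ · sin²(Δλ/2) = 0.635988.
c = 2·atan2(√a, √(1−a)) = 1.84624 rad → d = 6371·c ≈ 11762.41 km.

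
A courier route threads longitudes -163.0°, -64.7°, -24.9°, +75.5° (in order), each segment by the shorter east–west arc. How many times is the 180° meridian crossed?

0

Leg 1: -163.0° → -64.7°, shortest Δλ = 98.3° (east) — does not cross 180°.
Leg 2: -64.7° → -24.9°, shortest Δλ = 39.8° (east) — does not cross 180°.
Leg 3: -24.9° → +75.5°, shortest Δλ = 100.4° (east) — does not cross 180°.
Total crossings: 0.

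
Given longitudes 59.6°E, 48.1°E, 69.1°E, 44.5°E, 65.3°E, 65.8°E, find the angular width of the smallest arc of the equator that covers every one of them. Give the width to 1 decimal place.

24.6°

Sort the longitudes: +44.5°, +48.1°, +59.6°, +65.3°, +65.8°, +69.1°.
Eastward gaps between consecutive values (wrapping around): 3.6°, 11.5°, 5.7°, 0.5°, 3.3°, 335.4°.
Largest gap = 335.4° ⇒ minimal covering band is its complement: 360° − 335.4° = 24.6°.
Band runs from +44.5° eastward to +69.1°.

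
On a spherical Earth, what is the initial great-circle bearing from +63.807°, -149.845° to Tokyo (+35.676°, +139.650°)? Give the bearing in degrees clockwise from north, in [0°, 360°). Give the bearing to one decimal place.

271.1°

Δλ = 139.650 − -149.845 = 289.495°; wrapped into (−180°, 180°]: -70.505°.
θ = atan2( sin Δλ · cos φ₂ , cos φ₁ · sin φ₂ − sin φ₁ · cos φ₂ · cos Δλ )
  = atan2(-0.76576, 0.01417) = -88.940° → normalised to [0°, 360°): 271.060°.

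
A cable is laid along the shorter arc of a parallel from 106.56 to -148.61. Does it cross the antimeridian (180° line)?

Yes

Naïve |-148.61 − 106.56| = 255.17° > 180°, so the shorter arc goes the other way round — across 180°.
Signed shortest Δλ = ((-148.61 − 106.56 + 180) mod 360) − 180 = 104.83°.
Going east by 104.83° from +106.56° passes through 180° before reaching -148.61°.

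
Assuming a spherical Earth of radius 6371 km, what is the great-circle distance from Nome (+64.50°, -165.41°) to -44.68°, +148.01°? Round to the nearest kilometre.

Δλ = 148.01 − -165.41 = 313.42°; wrapped into (−180°, 180°]: -46.58°.
Δφ = -44.68 − 64.50 = -109.18°.
a = sin²(Δφ/2) + cos φ₁ · cos φ₂ · sin²(Δλ/2) = 0.712123.
c = 2·atan2(√a, √(1−a)) = 2.00893 rad → d = 6371·c ≈ 12798.86 km.

12799 km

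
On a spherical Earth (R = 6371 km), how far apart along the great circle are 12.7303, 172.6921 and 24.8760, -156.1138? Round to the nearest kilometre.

3539 km

Δλ = -156.1138 − 172.6921 = -328.8059°; wrapped into (−180°, 180°]: 31.1941°.
Δφ = 24.8760 − 12.7303 = 12.1457°.
a = sin²(Δφ/2) + cos φ₁ · cos φ₂ · sin²(Δλ/2) = 0.075164.
c = 2·atan2(√a, √(1−a)) = 0.55543 rad → d = 6371·c ≈ 3538.67 km.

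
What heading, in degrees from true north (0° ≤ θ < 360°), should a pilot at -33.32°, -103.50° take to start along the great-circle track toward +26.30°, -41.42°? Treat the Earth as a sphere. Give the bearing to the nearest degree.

Δλ = -41.42 − -103.50 = 62.08°.
θ = atan2( sin Δλ · cos φ₂ , cos φ₁ · sin φ₂ − sin φ₁ · cos φ₂ · cos Δλ )
  = atan2(0.79214, 0.60082) = 52.820° → normalised to [0°, 360°): 52.820°.

53°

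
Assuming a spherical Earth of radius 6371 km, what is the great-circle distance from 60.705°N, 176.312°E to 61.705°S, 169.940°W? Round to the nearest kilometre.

Δλ = -169.940 − 176.312 = -346.252°; wrapped into (−180°, 180°]: 13.748°.
Δφ = -61.705 − 60.705 = -122.410°.
a = sin²(Δφ/2) + cos φ₁ · cos φ₂ · sin²(Δλ/2) = 0.771310.
c = 2·atan2(√a, √(1−a)) = 2.14435 rad → d = 6371·c ≈ 13661.64 km.

13662 km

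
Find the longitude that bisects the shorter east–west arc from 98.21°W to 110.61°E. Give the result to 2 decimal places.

Signed shortest Δλ from -98.21° to +110.61° is -151.18°.
Midpoint longitude = -98.21° + (-151.18°)/2 = -98.21° − 75.59° = -173.80°.
(The naïve average (-98.21 + +110.61)/2 = 6.2° is on the wrong side of the globe.)

173.80°W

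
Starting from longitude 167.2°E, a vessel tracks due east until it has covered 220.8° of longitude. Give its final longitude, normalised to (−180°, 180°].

28.0°E

Start at +167.2°; shift +220.8° → +388.0°.
+388.0° lies outside (−180°, 180°]; subtract 360° → +28.0°.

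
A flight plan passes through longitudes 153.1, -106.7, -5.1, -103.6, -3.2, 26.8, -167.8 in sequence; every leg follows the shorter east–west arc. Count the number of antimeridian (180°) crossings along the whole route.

Leg 1: +153.1° → -106.7°, shortest Δλ = 100.2° (east) — crosses 180°.
Leg 2: -106.7° → -5.1°, shortest Δλ = 101.6° (east) — does not cross 180°.
Leg 3: -5.1° → -103.6°, shortest Δλ = -98.5° (west) — does not cross 180°.
Leg 4: -103.6° → -3.2°, shortest Δλ = 100.4° (east) — does not cross 180°.
Leg 5: -3.2° → +26.8°, shortest Δλ = 30.0° (east) — does not cross 180°.
Leg 6: +26.8° → -167.8°, shortest Δλ = 165.4° (east) — crosses 180°.
Total crossings: 2.

2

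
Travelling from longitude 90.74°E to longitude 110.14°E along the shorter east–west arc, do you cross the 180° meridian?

No

Signed shortest Δλ = ((110.14 − 90.74 + 180) mod 360) − 180 = 19.4°.
Going east by 19.4° from +90.74° reaches +110.14° without touching 180°.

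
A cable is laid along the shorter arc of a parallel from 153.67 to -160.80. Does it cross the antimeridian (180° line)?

Naïve |-160.80 − 153.67| = 314.47° > 180°, so the shorter arc goes the other way round — across 180°.
Signed shortest Δλ = ((-160.80 − 153.67 + 180) mod 360) − 180 = 45.53°.
Going east by 45.53° from +153.67° passes through 180° before reaching -160.80°.

Yes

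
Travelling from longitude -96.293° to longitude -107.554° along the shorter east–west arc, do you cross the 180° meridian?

No

Signed shortest Δλ = ((-107.554 − -96.293 + 180) mod 360) − 180 = -11.261°.
Going west by 11.261° from -96.293° reaches -107.554° without touching 180°.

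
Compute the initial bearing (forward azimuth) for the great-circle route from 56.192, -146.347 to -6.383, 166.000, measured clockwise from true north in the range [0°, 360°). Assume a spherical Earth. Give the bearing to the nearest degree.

230°

Δλ = 166.000 − -146.347 = 312.347°; wrapped into (−180°, 180°]: -47.653°.
θ = atan2( sin Δλ · cos φ₂ , cos φ₁ · sin φ₂ − sin φ₁ · cos φ₂ · cos Δλ )
  = atan2(-0.73450, -0.61810) = -130.082° → normalised to [0°, 360°): 229.918°.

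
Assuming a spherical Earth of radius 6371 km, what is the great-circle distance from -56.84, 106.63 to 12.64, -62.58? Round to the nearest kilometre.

15015 km

Δλ = -62.58 − 106.63 = -169.21°.
Δφ = 12.64 − -56.84 = 69.48°.
a = sin²(Δφ/2) + cos φ₁ · cos φ₂ · sin²(Δλ/2) = 0.853737.
c = 2·atan2(√a, √(1−a)) = 2.35671 rad → d = 6371·c ≈ 15014.63 km.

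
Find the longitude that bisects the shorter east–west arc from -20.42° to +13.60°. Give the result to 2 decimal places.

Signed shortest Δλ from -20.42° to +13.60° is +34.02°.
Midpoint longitude = -20.42° + (+34.02°)/2 = -20.42° + 17.01° = -3.41°.

-3.41°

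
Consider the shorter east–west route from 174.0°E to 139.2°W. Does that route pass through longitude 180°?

Naïve |-139.2 − 174.0| = 313.2° > 180°, so the shorter arc goes the other way round — across 180°.
Signed shortest Δλ = ((-139.2 − 174.0 + 180) mod 360) − 180 = 46.8°.
Going east by 46.8° from +174.0° passes through 180° before reaching -139.2°.

Yes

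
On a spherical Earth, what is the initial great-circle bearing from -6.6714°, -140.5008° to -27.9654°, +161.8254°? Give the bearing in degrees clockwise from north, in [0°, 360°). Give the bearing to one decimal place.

Δλ = 161.8254 − -140.5008 = 302.3262°; wrapped into (−180°, 180°]: -57.6738°.
θ = atan2( sin Δλ · cos φ₂ , cos φ₁ · sin φ₂ − sin φ₁ · cos φ₂ · cos Δλ )
  = atan2(-0.74635, -0.41089) = -118.835° → normalised to [0°, 360°): 241.165°.

241.2°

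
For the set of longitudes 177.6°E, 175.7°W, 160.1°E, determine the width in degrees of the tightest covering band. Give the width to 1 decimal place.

Sort the longitudes: -175.7°, +160.1°, +177.6°.
Eastward gaps between consecutive values (wrapping around): 335.8°, 17.5°, 6.7°.
Largest gap = 335.8° ⇒ minimal covering band is its complement: 360° − 335.8° = 24.2°.
Band runs from +160.1° eastward to -175.7°, crossing the antimeridian.

24.2°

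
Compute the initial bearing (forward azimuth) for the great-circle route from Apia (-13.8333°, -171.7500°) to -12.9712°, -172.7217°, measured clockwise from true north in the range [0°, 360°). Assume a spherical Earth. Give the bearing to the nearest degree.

Δλ = -172.7217 − -171.7500 = -0.9717°.
θ = atan2( sin Δλ · cos φ₂ , cos φ₁ · sin φ₂ − sin φ₁ · cos φ₂ · cos Δλ )
  = atan2(-0.01653, 0.01501) = -47.747° → normalised to [0°, 360°): 312.253°.

312°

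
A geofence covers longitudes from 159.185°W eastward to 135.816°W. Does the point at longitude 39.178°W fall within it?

No

Band width going east from -159.185° to -135.816°: ((-135.816 − -159.185) mod 360) = 23.369°.
Offset of -39.178° east of the west edge: ((-39.178 − -159.185) mod 360) = 120.007°.
120.007° > 23.369° ⇒ outside.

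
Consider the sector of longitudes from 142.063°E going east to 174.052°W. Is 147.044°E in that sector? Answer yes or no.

Yes

Band width going east from +142.063° to -174.052°: ((-174.052 − 142.063) mod 360) = 43.885°.
Offset of +147.044° east of the west edge: ((147.044 − 142.063) mod 360) = 4.981°.
4.981° ≤ 43.885° ⇒ inside.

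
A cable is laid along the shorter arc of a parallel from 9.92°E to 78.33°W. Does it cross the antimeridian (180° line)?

No

Signed shortest Δλ = ((-78.33 − 9.92 + 180) mod 360) − 180 = -88.25°.
Going west by 88.25° from +9.92° reaches -78.33° without touching 180°.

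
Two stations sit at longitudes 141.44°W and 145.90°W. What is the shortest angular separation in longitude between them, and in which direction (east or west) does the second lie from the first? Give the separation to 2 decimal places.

Raw difference: -145.90 − -141.44 = -4.46°.
Normalise into (−180°, 180°]: -4.46° stays -4.46°.
Negative ⇒ the second point lies to the west; separation 4.46°.

4.46° west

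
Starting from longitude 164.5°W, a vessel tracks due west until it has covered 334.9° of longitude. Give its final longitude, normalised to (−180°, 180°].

Start at -164.5°; shift −334.9° → -499.4°.
-499.4° lies outside (−180°, 180°]; add 360° → -139.4°.

139.4°W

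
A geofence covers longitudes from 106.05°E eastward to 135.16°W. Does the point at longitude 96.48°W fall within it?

No

Band width going east from +106.05° to -135.16°: ((-135.16 − 106.05) mod 360) = 118.79°.
Offset of -96.48° east of the west edge: ((-96.48 − 106.05) mod 360) = 157.47°.
157.47° > 118.79° ⇒ outside.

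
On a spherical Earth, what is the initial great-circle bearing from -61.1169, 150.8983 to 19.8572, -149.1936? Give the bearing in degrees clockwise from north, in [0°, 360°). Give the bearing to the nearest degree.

Δλ = -149.1936 − 150.8983 = -300.0919°; wrapped into (−180°, 180°]: 59.9081°.
θ = atan2( sin Δλ · cos φ₂ , cos φ₁ · sin φ₂ − sin φ₁ · cos φ₂ · cos Δλ )
  = atan2(0.81378, 0.57699) = 54.662° → normalised to [0°, 360°): 54.662°.

55°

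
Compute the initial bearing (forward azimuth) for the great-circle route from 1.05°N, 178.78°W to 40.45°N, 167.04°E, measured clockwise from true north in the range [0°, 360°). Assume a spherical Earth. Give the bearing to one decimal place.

343.6°

Δλ = 167.04 − -178.78 = 345.82°; wrapped into (−180°, 180°]: -14.18°.
θ = atan2( sin Δλ · cos φ₂ , cos φ₁ · sin φ₂ − sin φ₁ · cos φ₂ · cos Δλ )
  = atan2(-0.18641, 0.63516) = -16.357° → normalised to [0°, 360°): 343.643°.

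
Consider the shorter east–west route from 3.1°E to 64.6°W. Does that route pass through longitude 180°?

Signed shortest Δλ = ((-64.6 − 3.1 + 180) mod 360) − 180 = -67.7°.
Going west by 67.7° from +3.1° reaches -64.6° without touching 180°.

No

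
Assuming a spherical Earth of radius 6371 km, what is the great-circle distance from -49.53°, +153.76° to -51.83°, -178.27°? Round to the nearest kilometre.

1975 km

Δλ = -178.27 − 153.76 = -332.03°; wrapped into (−180°, 180°]: 27.97°.
Δφ = -51.83 − -49.53 = -2.30°.
a = sin²(Δφ/2) + cos φ₁ · cos φ₂ · sin²(Δλ/2) = 0.023829.
c = 2·atan2(√a, √(1−a)) = 0.30997 rad → d = 6371·c ≈ 1974.83 km.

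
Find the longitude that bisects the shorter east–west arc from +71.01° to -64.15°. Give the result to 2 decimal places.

+3.43°

Signed shortest Δλ from +71.01° to -64.15° is -135.16°.
Midpoint longitude = +71.01° + (-135.16°)/2 = +71.01° − 67.58° = +3.43°.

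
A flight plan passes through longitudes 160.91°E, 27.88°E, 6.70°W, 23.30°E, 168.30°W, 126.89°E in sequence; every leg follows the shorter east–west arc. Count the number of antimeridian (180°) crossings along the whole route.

2

Leg 1: +160.91° → +27.88°, shortest Δλ = -133.03° (west) — does not cross 180°.
Leg 2: +27.88° → -6.70°, shortest Δλ = -34.58° (west) — does not cross 180°.
Leg 3: -6.70° → +23.30°, shortest Δλ = 30.0° (east) — does not cross 180°.
Leg 4: +23.30° → -168.30°, shortest Δλ = 168.4° (east) — crosses 180°.
Leg 5: -168.30° → +126.89°, shortest Δλ = -64.81° (west) — crosses 180°.
Total crossings: 2.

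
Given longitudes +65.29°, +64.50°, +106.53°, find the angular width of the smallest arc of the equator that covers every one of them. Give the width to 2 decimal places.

Sort the longitudes: +64.50°, +65.29°, +106.53°.
Eastward gaps between consecutive values (wrapping around): 0.79°, 41.24°, 317.97°.
Largest gap = 317.97° ⇒ minimal covering band is its complement: 360° − 317.97° = 42.03°.
Band runs from +64.50° eastward to +106.53°.

42.03°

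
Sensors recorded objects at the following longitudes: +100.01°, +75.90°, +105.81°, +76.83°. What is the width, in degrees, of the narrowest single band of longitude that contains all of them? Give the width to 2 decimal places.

Sort the longitudes: +75.90°, +76.83°, +100.01°, +105.81°.
Eastward gaps between consecutive values (wrapping around): 0.93°, 23.18°, 5.80°, 330.09°.
Largest gap = 330.09° ⇒ minimal covering band is its complement: 360° − 330.09° = 29.91°.
Band runs from +75.90° eastward to +105.81°.

29.91°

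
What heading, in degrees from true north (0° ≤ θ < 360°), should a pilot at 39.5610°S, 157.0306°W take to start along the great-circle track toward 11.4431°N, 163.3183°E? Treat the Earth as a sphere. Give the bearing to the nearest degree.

Δλ = 163.3183 − -157.0306 = 320.3489°; wrapped into (−180°, 180°]: -39.6511°.
θ = atan2( sin Δλ · cos φ₂ , cos φ₁ · sin φ₂ − sin φ₁ · cos φ₂ · cos Δλ )
  = atan2(-0.62543, 0.63358) = -44.629° → normalised to [0°, 360°): 315.371°.

315°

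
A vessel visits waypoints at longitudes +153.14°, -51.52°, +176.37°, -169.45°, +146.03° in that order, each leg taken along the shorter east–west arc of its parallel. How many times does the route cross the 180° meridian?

Leg 1: +153.14° → -51.52°, shortest Δλ = 155.34° (east) — crosses 180°.
Leg 2: -51.52° → +176.37°, shortest Δλ = -132.11° (west) — crosses 180°.
Leg 3: +176.37° → -169.45°, shortest Δλ = 14.18° (east) — crosses 180°.
Leg 4: -169.45° → +146.03°, shortest Δλ = -44.52° (west) — crosses 180°.
Total crossings: 4.

4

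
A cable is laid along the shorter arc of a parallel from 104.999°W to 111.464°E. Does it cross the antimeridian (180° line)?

Yes

Naïve |111.464 − -104.999| = 216.463° > 180°, so the shorter arc goes the other way round — across 180°.
Signed shortest Δλ = ((111.464 − -104.999 + 180) mod 360) − 180 = -143.537°.
Going west by 143.537° from -104.999° passes through 180° before reaching +111.464°.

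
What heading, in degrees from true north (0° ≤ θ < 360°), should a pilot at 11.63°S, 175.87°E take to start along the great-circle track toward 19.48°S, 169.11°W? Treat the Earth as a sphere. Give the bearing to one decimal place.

Δλ = -169.11 − 175.87 = -344.98°; wrapped into (−180°, 180°]: 15.02°.
θ = atan2( sin Δλ · cos φ₂ , cos φ₁ · sin φ₂ − sin φ₁ · cos φ₂ · cos Δλ )
  = atan2(0.24432, -0.14307) = 120.353° → normalised to [0°, 360°): 120.353°.

120.4°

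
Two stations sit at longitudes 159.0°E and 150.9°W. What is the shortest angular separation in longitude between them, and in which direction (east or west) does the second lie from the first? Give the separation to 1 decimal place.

Raw difference: -150.9 − 159.0 = -309.9°.
Normalise into (−180°, 180°]: -309.9° + 360° = 50.1°.
Positive ⇒ the second point lies to the east; separation 50.1°.

50.1° east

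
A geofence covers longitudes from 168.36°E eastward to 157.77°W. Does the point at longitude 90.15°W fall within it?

No

Band width going east from +168.36° to -157.77°: ((-157.77 − 168.36) mod 360) = 33.87°.
Offset of -90.15° east of the west edge: ((-90.15 − 168.36) mod 360) = 101.49°.
101.49° > 33.87° ⇒ outside.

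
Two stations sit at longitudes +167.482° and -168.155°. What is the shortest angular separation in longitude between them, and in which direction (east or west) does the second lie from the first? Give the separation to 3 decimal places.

Raw difference: -168.155 − 167.482 = -335.637°.
Normalise into (−180°, 180°]: -335.637° + 360° = 24.363°.
Positive ⇒ the second point lies to the east; separation 24.363°.

24.363° east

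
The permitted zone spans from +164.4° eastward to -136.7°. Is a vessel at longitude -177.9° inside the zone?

Yes

Band width going east from +164.4° to -136.7°: ((-136.7 − 164.4) mod 360) = 58.9°.
Offset of -177.9° east of the west edge: ((-177.9 − 164.4) mod 360) = 17.7°.
17.7° ≤ 58.9° ⇒ inside.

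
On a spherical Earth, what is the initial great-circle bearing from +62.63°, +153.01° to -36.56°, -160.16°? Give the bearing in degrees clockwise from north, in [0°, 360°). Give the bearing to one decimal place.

Δλ = -160.16 − 153.01 = -313.17°; wrapped into (−180°, 180°]: 46.83°.
θ = atan2( sin Δλ · cos φ₂ , cos φ₁ · sin φ₂ − sin φ₁ · cos φ₂ · cos Δλ )
  = atan2(0.58582, -0.76187) = 142.443° → normalised to [0°, 360°): 142.443°.

142.4°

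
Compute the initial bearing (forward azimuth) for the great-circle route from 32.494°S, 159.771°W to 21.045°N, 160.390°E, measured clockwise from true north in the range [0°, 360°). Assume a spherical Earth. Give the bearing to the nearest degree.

Δλ = 160.390 − -159.771 = 320.161°; wrapped into (−180°, 180°]: -39.839°.
θ = atan2( sin Δλ · cos φ₂ , cos φ₁ · sin φ₂ − sin φ₁ · cos φ₂ · cos Δλ )
  = atan2(-0.59790, 0.68787) = -40.998° → normalised to [0°, 360°): 319.002°.

319°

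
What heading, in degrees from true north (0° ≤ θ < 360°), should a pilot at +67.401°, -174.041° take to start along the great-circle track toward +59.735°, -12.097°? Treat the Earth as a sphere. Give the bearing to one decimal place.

Δλ = -12.097 − -174.041 = 161.944°.
θ = atan2( sin Δλ · cos φ₂ , cos φ₁ · sin φ₂ − sin φ₁ · cos φ₂ · cos Δλ )
  = atan2(0.15621, 0.77429) = 11.406° → normalised to [0°, 360°): 11.406°.

11.4°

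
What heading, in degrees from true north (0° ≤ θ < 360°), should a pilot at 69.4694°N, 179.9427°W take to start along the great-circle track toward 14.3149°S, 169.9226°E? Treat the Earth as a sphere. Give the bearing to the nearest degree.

190°

Δλ = 169.9226 − -179.9427 = 349.8653°; wrapped into (−180°, 180°]: -10.1347°.
θ = atan2( sin Δλ · cos φ₂ , cos φ₁ · sin φ₂ − sin φ₁ · cos φ₂ · cos Δλ )
  = atan2(-0.17050, -0.97996) = -170.130° → normalised to [0°, 360°): 189.870°.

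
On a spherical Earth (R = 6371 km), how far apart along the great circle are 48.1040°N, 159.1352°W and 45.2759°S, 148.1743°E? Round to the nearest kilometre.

11578 km

Δλ = 148.1743 − -159.1352 = 307.3095°; wrapped into (−180°, 180°]: -52.6905°.
Δφ = -45.2759 − 48.1040 = -93.3799°.
a = sin²(Δφ/2) + cos φ₁ · cos φ₂ · sin²(Δλ/2) = 0.622023.
c = 2·atan2(√a, √(1−a)) = 1.81733 rad → d = 6371·c ≈ 11578.22 km.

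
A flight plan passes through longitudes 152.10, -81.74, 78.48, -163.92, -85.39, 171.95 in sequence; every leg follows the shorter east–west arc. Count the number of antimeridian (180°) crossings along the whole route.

3

Leg 1: +152.10° → -81.74°, shortest Δλ = 126.16° (east) — crosses 180°.
Leg 2: -81.74° → +78.48°, shortest Δλ = 160.22° (east) — does not cross 180°.
Leg 3: +78.48° → -163.92°, shortest Δλ = 117.6° (east) — crosses 180°.
Leg 4: -163.92° → -85.39°, shortest Δλ = 78.53° (east) — does not cross 180°.
Leg 5: -85.39° → +171.95°, shortest Δλ = -102.66° (west) — crosses 180°.
Total crossings: 3.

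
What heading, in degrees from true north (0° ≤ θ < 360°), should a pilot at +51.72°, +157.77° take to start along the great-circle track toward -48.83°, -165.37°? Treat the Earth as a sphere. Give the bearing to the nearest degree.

Δλ = -165.37 − 157.77 = -323.14°; wrapped into (−180°, 180°]: 36.86°.
θ = atan2( sin Δλ · cos φ₂ , cos φ₁ · sin φ₂ − sin φ₁ · cos φ₂ · cos Δλ )
  = atan2(0.39489, -0.87980) = 155.828° → normalised to [0°, 360°): 155.828°.

156°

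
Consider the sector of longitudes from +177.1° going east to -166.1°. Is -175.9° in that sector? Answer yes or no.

Yes

Band width going east from +177.1° to -166.1°: ((-166.1 − 177.1) mod 360) = 16.8°.
Offset of -175.9° east of the west edge: ((-175.9 − 177.1) mod 360) = 7.0°.
7.0° ≤ 16.8° ⇒ inside.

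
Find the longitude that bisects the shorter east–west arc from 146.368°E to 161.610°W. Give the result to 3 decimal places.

Signed shortest Δλ from +146.368° to -161.610° is +52.022°.
Midpoint longitude = +146.368° + (+52.022°)/2 = +146.368° + 26.011° = +172.379°.
(The naïve average (+146.368 + -161.610)/2 = -7.621° is on the wrong side of the globe.)

172.379°E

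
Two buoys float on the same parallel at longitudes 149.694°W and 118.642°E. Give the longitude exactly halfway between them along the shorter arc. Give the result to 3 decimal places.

Signed shortest Δλ from -149.694° to +118.642° is -91.664°.
Midpoint longitude = -149.694° + (-91.664°)/2 = -149.694° − 45.832° = -195.526°.
Normalise into (−180°, 180°]: +164.474°.
(The naïve average (-149.694 + +118.642)/2 = -15.526° is on the wrong side of the globe.)

164.474°E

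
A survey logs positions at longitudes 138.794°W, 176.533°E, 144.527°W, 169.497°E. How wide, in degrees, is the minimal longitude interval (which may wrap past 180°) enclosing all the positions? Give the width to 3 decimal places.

Sort the longitudes: -144.527°, -138.794°, +169.497°, +176.533°.
Eastward gaps between consecutive values (wrapping around): 5.733°, 308.291°, 7.036°, 38.940°.
Largest gap = 308.291° ⇒ minimal covering band is its complement: 360° − 308.291° = 51.709°.
Band runs from +169.497° eastward to -138.794°, crossing the antimeridian.

51.709°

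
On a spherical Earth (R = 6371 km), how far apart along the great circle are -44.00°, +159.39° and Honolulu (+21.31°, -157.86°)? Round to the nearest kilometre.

8466 km

Δλ = -157.86 − 159.39 = -317.25°; wrapped into (−180°, 180°]: 42.75°.
Δφ = 21.31 − -44.00 = 65.31°.
a = sin²(Δφ/2) + cos φ₁ · cos φ₂ · sin²(Δλ/2) = 0.380169.
c = 2·atan2(√a, √(1−a)) = 1.32878 rad → d = 6371·c ≈ 8465.64 km.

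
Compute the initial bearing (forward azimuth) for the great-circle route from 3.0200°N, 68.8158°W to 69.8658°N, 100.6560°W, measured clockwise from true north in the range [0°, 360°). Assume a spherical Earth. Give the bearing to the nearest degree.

Δλ = -100.6560 − -68.8158 = -31.8402°.
θ = atan2( sin Δλ · cos φ₂ , cos φ₁ · sin φ₂ − sin φ₁ · cos φ₂ · cos Δλ )
  = atan2(-0.18159, 0.92218) = -11.140° → normalised to [0°, 360°): 348.860°.

349°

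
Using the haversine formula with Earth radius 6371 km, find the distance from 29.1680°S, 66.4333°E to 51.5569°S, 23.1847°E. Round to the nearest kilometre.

Δλ = 23.1847 − 66.4333 = -43.2486°.
Δφ = -51.5569 − -29.1680 = -22.3889°.
a = sin²(Δφ/2) + cos φ₁ · cos φ₂ · sin²(Δλ/2) = 0.111419.
c = 2·atan2(√a, √(1−a)) = 0.68065 rad → d = 6371·c ≈ 4336.44 km.

4336 km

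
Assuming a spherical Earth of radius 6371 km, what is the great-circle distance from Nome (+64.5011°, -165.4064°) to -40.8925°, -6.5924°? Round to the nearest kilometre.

17059 km

Δλ = -6.5924 − -165.4064 = 158.8140°.
Δφ = -40.8925 − 64.5011 = -105.3936°.
a = sin²(Δφ/2) + cos φ₁ · cos φ₂ · sin²(Δλ/2) = 0.947154.
c = 2·atan2(√a, √(1−a)) = 2.67768 rad → d = 6371·c ≈ 17059.49 km.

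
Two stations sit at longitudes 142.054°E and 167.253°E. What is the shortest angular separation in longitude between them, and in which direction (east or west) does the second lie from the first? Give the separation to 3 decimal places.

Raw difference: 167.253 − 142.054 = 25.199°.
Normalise into (−180°, 180°]: 25.199° stays 25.199°.
Positive ⇒ the second point lies to the east; separation 25.199°.

25.199° east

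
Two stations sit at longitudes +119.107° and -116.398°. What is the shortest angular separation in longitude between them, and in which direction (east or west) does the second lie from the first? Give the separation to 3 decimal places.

124.495° east

Raw difference: -116.398 − 119.107 = -235.505°.
Normalise into (−180°, 180°]: -235.505° + 360° = 124.495°.
Positive ⇒ the second point lies to the east; separation 124.495°.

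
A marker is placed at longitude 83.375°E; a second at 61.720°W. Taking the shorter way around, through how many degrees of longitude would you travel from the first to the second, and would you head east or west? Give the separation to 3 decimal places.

Raw difference: -61.720 − 83.375 = -145.095°.
Normalise into (−180°, 180°]: -145.095° stays -145.095°.
Negative ⇒ the second point lies to the west; separation 145.095°.

145.095° west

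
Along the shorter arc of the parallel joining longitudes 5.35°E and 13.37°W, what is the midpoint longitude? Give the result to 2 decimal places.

Signed shortest Δλ from +5.35° to -13.37° is -18.72°.
Midpoint longitude = +5.35° + (-18.72°)/2 = +5.35° − 9.36° = -4.01°.

4.01°W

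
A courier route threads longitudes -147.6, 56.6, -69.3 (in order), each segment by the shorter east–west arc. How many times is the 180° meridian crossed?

1

Leg 1: -147.6° → +56.6°, shortest Δλ = -155.8° (west) — crosses 180°.
Leg 2: +56.6° → -69.3°, shortest Δλ = -125.9° (west) — does not cross 180°.
Total crossings: 1.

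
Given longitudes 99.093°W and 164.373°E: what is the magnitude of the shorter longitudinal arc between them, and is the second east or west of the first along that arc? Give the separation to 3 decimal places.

96.534° west

Raw difference: 164.373 − -99.093 = 263.466°.
Normalise into (−180°, 180°]: 263.466° − 360° = -96.534°.
Negative ⇒ the second point lies to the west; separation 96.534°.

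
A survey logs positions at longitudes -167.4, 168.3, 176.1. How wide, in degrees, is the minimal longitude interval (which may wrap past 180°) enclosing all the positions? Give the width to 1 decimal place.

24.3°

Sort the longitudes: -167.4°, +168.3°, +176.1°.
Eastward gaps between consecutive values (wrapping around): 335.7°, 7.8°, 16.5°.
Largest gap = 335.7° ⇒ minimal covering band is its complement: 360° − 335.7° = 24.3°.
Band runs from +168.3° eastward to -167.4°, crossing the antimeridian.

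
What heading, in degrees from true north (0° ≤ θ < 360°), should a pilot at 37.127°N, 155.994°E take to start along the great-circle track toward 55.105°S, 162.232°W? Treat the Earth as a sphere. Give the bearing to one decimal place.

157.3°

Δλ = -162.232 − 155.994 = -318.226°; wrapped into (−180°, 180°]: 41.774°.
θ = atan2( sin Δλ · cos φ₂ , cos φ₁ · sin φ₂ − sin φ₁ · cos φ₂ · cos Δλ )
  = atan2(0.38111, -0.91146) = 157.309° → normalised to [0°, 360°): 157.309°.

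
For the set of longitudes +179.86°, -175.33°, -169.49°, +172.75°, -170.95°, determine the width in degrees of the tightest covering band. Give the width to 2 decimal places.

17.76°

Sort the longitudes: -175.33°, -170.95°, -169.49°, +172.75°, +179.86°.
Eastward gaps between consecutive values (wrapping around): 4.38°, 1.46°, 342.24°, 7.11°, 4.81°.
Largest gap = 342.24° ⇒ minimal covering band is its complement: 360° − 342.24° = 17.76°.
Band runs from +172.75° eastward to -169.49°, crossing the antimeridian.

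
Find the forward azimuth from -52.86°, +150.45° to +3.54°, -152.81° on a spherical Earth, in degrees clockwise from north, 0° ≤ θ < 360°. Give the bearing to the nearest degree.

Δλ = -152.81 − 150.45 = -303.26°; wrapped into (−180°, 180°]: 56.74°.
θ = atan2( sin Δλ · cos φ₂ , cos φ₁ · sin φ₂ − sin φ₁ · cos φ₂ · cos Δλ )
  = atan2(0.83459, 0.47364) = 60.425° → normalised to [0°, 360°): 60.425°.

60°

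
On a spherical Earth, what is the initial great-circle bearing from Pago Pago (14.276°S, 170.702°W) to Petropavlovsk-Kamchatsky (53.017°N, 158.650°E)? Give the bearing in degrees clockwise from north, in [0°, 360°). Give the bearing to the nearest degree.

341°

Δλ = 158.650 − -170.702 = 329.352°; wrapped into (−180°, 180°]: -30.648°.
θ = atan2( sin Δλ · cos φ₂ , cos φ₁ · sin φ₂ − sin φ₁ · cos φ₂ · cos Δλ )
  = atan2(-0.30666, 0.90177) = -18.781° → normalised to [0°, 360°): 341.219°.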